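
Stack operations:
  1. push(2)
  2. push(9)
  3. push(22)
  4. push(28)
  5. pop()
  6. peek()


push(2) -> [2]
push(9) -> [2, 9]
push(22) -> [2, 9, 22]
push(28) -> [2, 9, 22, 28]
pop()->28, [2, 9, 22]
peek()->22

Final stack: [2, 9, 22]


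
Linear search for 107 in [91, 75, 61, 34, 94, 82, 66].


i=0: 91!=107
i=1: 75!=107
i=2: 61!=107
i=3: 34!=107
i=4: 94!=107
i=5: 82!=107
i=6: 66!=107

Not found, 7 comps


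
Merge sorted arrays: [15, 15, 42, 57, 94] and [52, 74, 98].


Take 15 from A
Take 15 from A
Take 42 from A
Take 52 from B
Take 57 from A
Take 74 from B
Take 94 from A

Merged: [15, 15, 42, 52, 57, 74, 94, 98]


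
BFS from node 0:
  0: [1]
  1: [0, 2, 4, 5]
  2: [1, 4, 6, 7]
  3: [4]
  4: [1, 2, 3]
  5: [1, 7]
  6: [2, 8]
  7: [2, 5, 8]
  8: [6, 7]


Visit 0, enqueue [1]
Visit 1, enqueue [2, 4, 5]
Visit 2, enqueue [6, 7]
Visit 4, enqueue [3]
Visit 5, enqueue []
Visit 6, enqueue [8]
Visit 7, enqueue []
Visit 3, enqueue []
Visit 8, enqueue []

BFS order: [0, 1, 2, 4, 5, 6, 7, 3, 8]


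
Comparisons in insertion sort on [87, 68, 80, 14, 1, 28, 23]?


Algorithm: insertion sort
Input: [87, 68, 80, 14, 1, 28, 23]
Sorted: [1, 14, 23, 28, 68, 80, 87]

19


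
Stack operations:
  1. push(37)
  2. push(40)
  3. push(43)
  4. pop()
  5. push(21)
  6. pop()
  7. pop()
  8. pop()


push(37) -> [37]
push(40) -> [37, 40]
push(43) -> [37, 40, 43]
pop()->43, [37, 40]
push(21) -> [37, 40, 21]
pop()->21, [37, 40]
pop()->40, [37]
pop()->37, []

Final stack: []


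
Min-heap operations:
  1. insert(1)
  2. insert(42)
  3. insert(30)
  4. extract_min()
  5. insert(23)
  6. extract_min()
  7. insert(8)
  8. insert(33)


insert(1) -> [1]
insert(42) -> [1, 42]
insert(30) -> [1, 42, 30]
extract_min()->1, [30, 42]
insert(23) -> [23, 42, 30]
extract_min()->23, [30, 42]
insert(8) -> [8, 42, 30]
insert(33) -> [8, 33, 30, 42]

Final heap: [8, 33, 30, 42]


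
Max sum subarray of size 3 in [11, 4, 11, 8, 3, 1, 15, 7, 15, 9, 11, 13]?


[0:3]: 26
[1:4]: 23
[2:5]: 22
[3:6]: 12
[4:7]: 19
[5:8]: 23
[6:9]: 37
[7:10]: 31
[8:11]: 35
[9:12]: 33

Max: 37 at [6:9]


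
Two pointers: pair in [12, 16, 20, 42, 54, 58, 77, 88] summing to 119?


lo=0(12)+hi=7(88)=100
lo=1(16)+hi=7(88)=104
lo=2(20)+hi=7(88)=108
lo=3(42)+hi=7(88)=130
lo=3(42)+hi=6(77)=119

Yes: 42+77=119


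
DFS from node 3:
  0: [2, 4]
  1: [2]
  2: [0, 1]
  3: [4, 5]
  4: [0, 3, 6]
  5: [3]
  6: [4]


Visit 3, push [5, 4]
Visit 4, push [6, 0]
Visit 0, push [2]
Visit 2, push [1]
Visit 1, push []
Visit 6, push []
Visit 5, push []

DFS order: [3, 4, 0, 2, 1, 6, 5]


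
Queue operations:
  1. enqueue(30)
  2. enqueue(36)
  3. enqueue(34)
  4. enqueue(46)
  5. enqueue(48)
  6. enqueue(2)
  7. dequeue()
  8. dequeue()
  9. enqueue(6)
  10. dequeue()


enqueue(30) -> [30]
enqueue(36) -> [30, 36]
enqueue(34) -> [30, 36, 34]
enqueue(46) -> [30, 36, 34, 46]
enqueue(48) -> [30, 36, 34, 46, 48]
enqueue(2) -> [30, 36, 34, 46, 48, 2]
dequeue()->30, [36, 34, 46, 48, 2]
dequeue()->36, [34, 46, 48, 2]
enqueue(6) -> [34, 46, 48, 2, 6]
dequeue()->34, [46, 48, 2, 6]

Final queue: [46, 48, 2, 6]


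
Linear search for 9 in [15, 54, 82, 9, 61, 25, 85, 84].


i=0: 15!=9
i=1: 54!=9
i=2: 82!=9
i=3: 9==9 found!

Found at 3, 4 comps


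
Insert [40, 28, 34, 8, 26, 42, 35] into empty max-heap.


Insert 40: [40]
Insert 28: [40, 28]
Insert 34: [40, 28, 34]
Insert 8: [40, 28, 34, 8]
Insert 26: [40, 28, 34, 8, 26]
Insert 42: [42, 28, 40, 8, 26, 34]
Insert 35: [42, 28, 40, 8, 26, 34, 35]

Final heap: [42, 28, 40, 8, 26, 34, 35]


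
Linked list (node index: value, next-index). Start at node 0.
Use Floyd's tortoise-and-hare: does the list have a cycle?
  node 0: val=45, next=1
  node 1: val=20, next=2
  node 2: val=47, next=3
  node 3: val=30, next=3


Floyd's tortoise (slow, +1) and hare (fast, +2):
  init: slow=0, fast=0
  step 1: slow=1, fast=2
  step 2: slow=2, fast=3
  step 3: slow=3, fast=3
  slow == fast at node 3: cycle detected

Cycle: yes


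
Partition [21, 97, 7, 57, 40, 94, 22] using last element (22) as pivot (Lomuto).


Pivot: 22
  21 <= 22: advance i (no swap)
  7 <= 22: swap -> [21, 7, 97, 57, 40, 94, 22]
Place pivot at 2: [21, 7, 22, 57, 40, 94, 97]

Partitioned: [21, 7, 22, 57, 40, 94, 97]


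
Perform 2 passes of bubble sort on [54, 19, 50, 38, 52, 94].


Initial: [54, 19, 50, 38, 52, 94]
Pass 1: [19, 50, 38, 52, 54, 94] (4 swaps)
Pass 2: [19, 38, 50, 52, 54, 94] (1 swaps)

After 2 passes: [19, 38, 50, 52, 54, 94]


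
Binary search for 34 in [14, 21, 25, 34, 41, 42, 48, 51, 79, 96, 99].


Step 1: lo=0, hi=10, mid=5, val=42
Step 2: lo=0, hi=4, mid=2, val=25
Step 3: lo=3, hi=4, mid=3, val=34

Found at index 3


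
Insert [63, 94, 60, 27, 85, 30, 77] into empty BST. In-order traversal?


Insert 63: root
Insert 94: R from 63
Insert 60: L from 63
Insert 27: L from 63 -> L from 60
Insert 85: R from 63 -> L from 94
Insert 30: L from 63 -> L from 60 -> R from 27
Insert 77: R from 63 -> L from 94 -> L from 85

In-order: [27, 30, 60, 63, 77, 85, 94]


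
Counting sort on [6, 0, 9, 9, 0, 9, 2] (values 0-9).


Input: [6, 0, 9, 9, 0, 9, 2]
Counts: [2, 0, 1, 0, 0, 0, 1, 0, 0, 3]

Sorted: [0, 0, 2, 6, 9, 9, 9]


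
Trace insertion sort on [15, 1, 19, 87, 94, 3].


Initial: [15, 1, 19, 87, 94, 3]
Insert 1: [1, 15, 19, 87, 94, 3]
Insert 19: [1, 15, 19, 87, 94, 3]
Insert 87: [1, 15, 19, 87, 94, 3]
Insert 94: [1, 15, 19, 87, 94, 3]
Insert 3: [1, 3, 15, 19, 87, 94]

Sorted: [1, 3, 15, 19, 87, 94]


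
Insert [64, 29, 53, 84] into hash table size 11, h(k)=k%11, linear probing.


Insert 64: h=9 -> slot 9
Insert 29: h=7 -> slot 7
Insert 53: h=9, 1 probes -> slot 10
Insert 84: h=7, 1 probes -> slot 8

Table: [None, None, None, None, None, None, None, 29, 84, 64, 53]


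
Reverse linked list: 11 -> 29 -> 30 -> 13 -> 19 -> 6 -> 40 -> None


Step 1: curr=11, set curr.next=prev(None) | reversed so far: 11
Step 2: curr=29, set curr.next=prev(11) | reversed so far: 29 -> 11
Step 3: curr=30, set curr.next=prev(29) | reversed so far: 30 -> 29 -> 11
Step 4: curr=13, set curr.next=prev(30) | reversed so far: 13 -> 30 -> 29 -> 11
Step 5: curr=19, set curr.next=prev(13) | reversed so far: 19 -> 13 -> 30 -> 29 -> 11
Step 6: curr=6, set curr.next=prev(19) | reversed so far: 6 -> 19 -> 13 -> 30 -> 29 -> 11
Step 7: curr=40, set curr.next=prev(6) | reversed so far: 40 -> 6 -> 19 -> 13 -> 30 -> 29 -> 11

40 -> 6 -> 19 -> 13 -> 30 -> 29 -> 11 -> None


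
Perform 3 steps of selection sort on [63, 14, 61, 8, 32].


Initial: [63, 14, 61, 8, 32]
Step 1: min=8 at 3
  Swap: [8, 14, 61, 63, 32]
Step 2: min=14 at 1
  Swap: [8, 14, 61, 63, 32]
Step 3: min=32 at 4
  Swap: [8, 14, 32, 63, 61]

After 3 steps: [8, 14, 32, 63, 61]


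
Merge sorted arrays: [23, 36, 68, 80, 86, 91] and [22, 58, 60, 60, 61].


Take 22 from B
Take 23 from A
Take 36 from A
Take 58 from B
Take 60 from B
Take 60 from B
Take 61 from B

Merged: [22, 23, 36, 58, 60, 60, 61, 68, 80, 86, 91]


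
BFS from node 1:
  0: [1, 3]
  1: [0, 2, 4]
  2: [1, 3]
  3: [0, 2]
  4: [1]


Visit 1, enqueue [0, 2, 4]
Visit 0, enqueue [3]
Visit 2, enqueue []
Visit 4, enqueue []
Visit 3, enqueue []

BFS order: [1, 0, 2, 4, 3]


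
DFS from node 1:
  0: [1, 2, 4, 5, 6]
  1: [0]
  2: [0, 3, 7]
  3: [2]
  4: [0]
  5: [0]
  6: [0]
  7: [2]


Visit 1, push [0]
Visit 0, push [6, 5, 4, 2]
Visit 2, push [7, 3]
Visit 3, push []
Visit 7, push []
Visit 4, push []
Visit 5, push []
Visit 6, push []

DFS order: [1, 0, 2, 3, 7, 4, 5, 6]


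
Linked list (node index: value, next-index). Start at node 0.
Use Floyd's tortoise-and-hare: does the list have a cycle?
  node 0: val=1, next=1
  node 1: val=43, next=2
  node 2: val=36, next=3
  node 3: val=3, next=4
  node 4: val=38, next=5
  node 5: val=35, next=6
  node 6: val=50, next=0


Floyd's tortoise (slow, +1) and hare (fast, +2):
  init: slow=0, fast=0
  step 1: slow=1, fast=2
  step 2: slow=2, fast=4
  step 3: slow=3, fast=6
  step 4: slow=4, fast=1
  step 5: slow=5, fast=3
  step 6: slow=6, fast=5
  step 7: slow=0, fast=0
  slow == fast at node 0: cycle detected

Cycle: yes


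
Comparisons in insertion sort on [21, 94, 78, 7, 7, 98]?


Algorithm: insertion sort
Input: [21, 94, 78, 7, 7, 98]
Sorted: [7, 7, 21, 78, 94, 98]

11


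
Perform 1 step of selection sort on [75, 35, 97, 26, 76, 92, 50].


Initial: [75, 35, 97, 26, 76, 92, 50]
Step 1: min=26 at 3
  Swap: [26, 35, 97, 75, 76, 92, 50]

After 1 step: [26, 35, 97, 75, 76, 92, 50]


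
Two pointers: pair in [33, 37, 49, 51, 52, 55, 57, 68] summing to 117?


lo=0(33)+hi=7(68)=101
lo=1(37)+hi=7(68)=105
lo=2(49)+hi=7(68)=117

Yes: 49+68=117


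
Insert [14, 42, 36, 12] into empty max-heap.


Insert 14: [14]
Insert 42: [42, 14]
Insert 36: [42, 14, 36]
Insert 12: [42, 14, 36, 12]

Final heap: [42, 14, 36, 12]


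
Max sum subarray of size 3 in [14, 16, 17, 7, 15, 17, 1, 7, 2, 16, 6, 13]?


[0:3]: 47
[1:4]: 40
[2:5]: 39
[3:6]: 39
[4:7]: 33
[5:8]: 25
[6:9]: 10
[7:10]: 25
[8:11]: 24
[9:12]: 35

Max: 47 at [0:3]


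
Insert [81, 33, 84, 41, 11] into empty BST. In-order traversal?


Insert 81: root
Insert 33: L from 81
Insert 84: R from 81
Insert 41: L from 81 -> R from 33
Insert 11: L from 81 -> L from 33

In-order: [11, 33, 41, 81, 84]


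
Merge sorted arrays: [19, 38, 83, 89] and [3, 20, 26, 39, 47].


Take 3 from B
Take 19 from A
Take 20 from B
Take 26 from B
Take 38 from A
Take 39 from B
Take 47 from B

Merged: [3, 19, 20, 26, 38, 39, 47, 83, 89]


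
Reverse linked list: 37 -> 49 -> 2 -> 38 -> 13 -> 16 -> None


Step 1: curr=37, set curr.next=prev(None) | reversed so far: 37
Step 2: curr=49, set curr.next=prev(37) | reversed so far: 49 -> 37
Step 3: curr=2, set curr.next=prev(49) | reversed so far: 2 -> 49 -> 37
Step 4: curr=38, set curr.next=prev(2) | reversed so far: 38 -> 2 -> 49 -> 37
Step 5: curr=13, set curr.next=prev(38) | reversed so far: 13 -> 38 -> 2 -> 49 -> 37
Step 6: curr=16, set curr.next=prev(13) | reversed so far: 16 -> 13 -> 38 -> 2 -> 49 -> 37

16 -> 13 -> 38 -> 2 -> 49 -> 37 -> None


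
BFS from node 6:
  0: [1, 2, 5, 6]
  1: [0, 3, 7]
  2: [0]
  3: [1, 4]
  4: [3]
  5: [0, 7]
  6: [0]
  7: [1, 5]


Visit 6, enqueue [0]
Visit 0, enqueue [1, 2, 5]
Visit 1, enqueue [3, 7]
Visit 2, enqueue []
Visit 5, enqueue []
Visit 3, enqueue [4]
Visit 7, enqueue []
Visit 4, enqueue []

BFS order: [6, 0, 1, 2, 5, 3, 7, 4]


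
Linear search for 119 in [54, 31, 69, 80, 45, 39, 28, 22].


i=0: 54!=119
i=1: 31!=119
i=2: 69!=119
i=3: 80!=119
i=4: 45!=119
i=5: 39!=119
i=6: 28!=119
i=7: 22!=119

Not found, 8 comps


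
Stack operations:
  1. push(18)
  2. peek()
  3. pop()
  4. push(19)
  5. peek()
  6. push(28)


push(18) -> [18]
peek()->18
pop()->18, []
push(19) -> [19]
peek()->19
push(28) -> [19, 28]

Final stack: [19, 28]


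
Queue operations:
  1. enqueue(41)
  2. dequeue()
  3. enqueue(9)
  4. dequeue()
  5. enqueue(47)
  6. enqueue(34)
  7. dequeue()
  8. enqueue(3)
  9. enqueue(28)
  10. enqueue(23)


enqueue(41) -> [41]
dequeue()->41, []
enqueue(9) -> [9]
dequeue()->9, []
enqueue(47) -> [47]
enqueue(34) -> [47, 34]
dequeue()->47, [34]
enqueue(3) -> [34, 3]
enqueue(28) -> [34, 3, 28]
enqueue(23) -> [34, 3, 28, 23]

Final queue: [34, 3, 28, 23]


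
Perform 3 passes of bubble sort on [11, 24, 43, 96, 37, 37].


Initial: [11, 24, 43, 96, 37, 37]
Pass 1: [11, 24, 43, 37, 37, 96] (2 swaps)
Pass 2: [11, 24, 37, 37, 43, 96] (2 swaps)
Pass 3: [11, 24, 37, 37, 43, 96] (0 swaps)

After 3 passes: [11, 24, 37, 37, 43, 96]


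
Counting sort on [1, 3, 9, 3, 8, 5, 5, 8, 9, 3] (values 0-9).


Input: [1, 3, 9, 3, 8, 5, 5, 8, 9, 3]
Counts: [0, 1, 0, 3, 0, 2, 0, 0, 2, 2]

Sorted: [1, 3, 3, 3, 5, 5, 8, 8, 9, 9]


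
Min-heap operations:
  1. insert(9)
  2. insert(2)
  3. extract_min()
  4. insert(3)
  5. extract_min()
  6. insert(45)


insert(9) -> [9]
insert(2) -> [2, 9]
extract_min()->2, [9]
insert(3) -> [3, 9]
extract_min()->3, [9]
insert(45) -> [9, 45]

Final heap: [9, 45]


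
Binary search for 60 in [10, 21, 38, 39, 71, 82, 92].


Step 1: lo=0, hi=6, mid=3, val=39
Step 2: lo=4, hi=6, mid=5, val=82
Step 3: lo=4, hi=4, mid=4, val=71

Not found


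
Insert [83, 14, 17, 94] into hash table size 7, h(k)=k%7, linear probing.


Insert 83: h=6 -> slot 6
Insert 14: h=0 -> slot 0
Insert 17: h=3 -> slot 3
Insert 94: h=3, 1 probes -> slot 4

Table: [14, None, None, 17, 94, None, 83]


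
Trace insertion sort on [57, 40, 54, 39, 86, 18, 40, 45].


Initial: [57, 40, 54, 39, 86, 18, 40, 45]
Insert 40: [40, 57, 54, 39, 86, 18, 40, 45]
Insert 54: [40, 54, 57, 39, 86, 18, 40, 45]
Insert 39: [39, 40, 54, 57, 86, 18, 40, 45]
Insert 86: [39, 40, 54, 57, 86, 18, 40, 45]
Insert 18: [18, 39, 40, 54, 57, 86, 40, 45]
Insert 40: [18, 39, 40, 40, 54, 57, 86, 45]
Insert 45: [18, 39, 40, 40, 45, 54, 57, 86]

Sorted: [18, 39, 40, 40, 45, 54, 57, 86]


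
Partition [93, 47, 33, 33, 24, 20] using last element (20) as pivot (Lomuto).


Pivot: 20
Place pivot at 0: [20, 47, 33, 33, 24, 93]

Partitioned: [20, 47, 33, 33, 24, 93]


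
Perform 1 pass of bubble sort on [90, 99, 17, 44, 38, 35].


Initial: [90, 99, 17, 44, 38, 35]
Pass 1: [90, 17, 44, 38, 35, 99] (4 swaps)

After 1 pass: [90, 17, 44, 38, 35, 99]


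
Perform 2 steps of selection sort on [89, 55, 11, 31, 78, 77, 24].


Initial: [89, 55, 11, 31, 78, 77, 24]
Step 1: min=11 at 2
  Swap: [11, 55, 89, 31, 78, 77, 24]
Step 2: min=24 at 6
  Swap: [11, 24, 89, 31, 78, 77, 55]

After 2 steps: [11, 24, 89, 31, 78, 77, 55]


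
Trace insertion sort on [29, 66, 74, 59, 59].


Initial: [29, 66, 74, 59, 59]
Insert 66: [29, 66, 74, 59, 59]
Insert 74: [29, 66, 74, 59, 59]
Insert 59: [29, 59, 66, 74, 59]
Insert 59: [29, 59, 59, 66, 74]

Sorted: [29, 59, 59, 66, 74]


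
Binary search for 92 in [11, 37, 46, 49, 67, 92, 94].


Step 1: lo=0, hi=6, mid=3, val=49
Step 2: lo=4, hi=6, mid=5, val=92

Found at index 5


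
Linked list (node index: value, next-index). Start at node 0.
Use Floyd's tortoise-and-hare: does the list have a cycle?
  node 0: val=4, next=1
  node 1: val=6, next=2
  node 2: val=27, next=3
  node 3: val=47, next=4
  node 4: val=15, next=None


Floyd's tortoise (slow, +1) and hare (fast, +2):
  init: slow=0, fast=0
  step 1: slow=1, fast=2
  step 2: slow=2, fast=4
  step 3: fast -> None, no cycle

Cycle: no


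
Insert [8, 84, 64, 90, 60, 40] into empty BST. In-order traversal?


Insert 8: root
Insert 84: R from 8
Insert 64: R from 8 -> L from 84
Insert 90: R from 8 -> R from 84
Insert 60: R from 8 -> L from 84 -> L from 64
Insert 40: R from 8 -> L from 84 -> L from 64 -> L from 60

In-order: [8, 40, 60, 64, 84, 90]


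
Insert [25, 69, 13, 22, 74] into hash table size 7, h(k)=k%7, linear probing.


Insert 25: h=4 -> slot 4
Insert 69: h=6 -> slot 6
Insert 13: h=6, 1 probes -> slot 0
Insert 22: h=1 -> slot 1
Insert 74: h=4, 1 probes -> slot 5

Table: [13, 22, None, None, 25, 74, 69]


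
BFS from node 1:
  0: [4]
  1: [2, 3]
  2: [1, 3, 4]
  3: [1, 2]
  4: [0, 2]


Visit 1, enqueue [2, 3]
Visit 2, enqueue [4]
Visit 3, enqueue []
Visit 4, enqueue [0]
Visit 0, enqueue []

BFS order: [1, 2, 3, 4, 0]


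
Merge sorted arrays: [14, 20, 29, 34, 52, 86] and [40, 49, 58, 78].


Take 14 from A
Take 20 from A
Take 29 from A
Take 34 from A
Take 40 from B
Take 49 from B
Take 52 from A
Take 58 from B
Take 78 from B

Merged: [14, 20, 29, 34, 40, 49, 52, 58, 78, 86]


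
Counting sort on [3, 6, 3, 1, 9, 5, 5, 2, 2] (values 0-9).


Input: [3, 6, 3, 1, 9, 5, 5, 2, 2]
Counts: [0, 1, 2, 2, 0, 2, 1, 0, 0, 1]

Sorted: [1, 2, 2, 3, 3, 5, 5, 6, 9]


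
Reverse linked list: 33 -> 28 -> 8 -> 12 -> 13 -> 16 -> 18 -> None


Step 1: curr=33, set curr.next=prev(None) | reversed so far: 33
Step 2: curr=28, set curr.next=prev(33) | reversed so far: 28 -> 33
Step 3: curr=8, set curr.next=prev(28) | reversed so far: 8 -> 28 -> 33
Step 4: curr=12, set curr.next=prev(8) | reversed so far: 12 -> 8 -> 28 -> 33
Step 5: curr=13, set curr.next=prev(12) | reversed so far: 13 -> 12 -> 8 -> 28 -> 33
Step 6: curr=16, set curr.next=prev(13) | reversed so far: 16 -> 13 -> 12 -> 8 -> 28 -> 33
Step 7: curr=18, set curr.next=prev(16) | reversed so far: 18 -> 16 -> 13 -> 12 -> 8 -> 28 -> 33

18 -> 16 -> 13 -> 12 -> 8 -> 28 -> 33 -> None


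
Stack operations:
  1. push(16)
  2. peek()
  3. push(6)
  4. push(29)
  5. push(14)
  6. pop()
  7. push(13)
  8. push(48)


push(16) -> [16]
peek()->16
push(6) -> [16, 6]
push(29) -> [16, 6, 29]
push(14) -> [16, 6, 29, 14]
pop()->14, [16, 6, 29]
push(13) -> [16, 6, 29, 13]
push(48) -> [16, 6, 29, 13, 48]

Final stack: [16, 6, 29, 13, 48]


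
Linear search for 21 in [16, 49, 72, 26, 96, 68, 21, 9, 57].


i=0: 16!=21
i=1: 49!=21
i=2: 72!=21
i=3: 26!=21
i=4: 96!=21
i=5: 68!=21
i=6: 21==21 found!

Found at 6, 7 comps


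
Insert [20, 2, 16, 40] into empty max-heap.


Insert 20: [20]
Insert 2: [20, 2]
Insert 16: [20, 2, 16]
Insert 40: [40, 20, 16, 2]

Final heap: [40, 20, 16, 2]


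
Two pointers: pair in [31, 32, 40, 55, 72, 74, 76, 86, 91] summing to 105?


lo=0(31)+hi=8(91)=122
lo=0(31)+hi=7(86)=117
lo=0(31)+hi=6(76)=107
lo=0(31)+hi=5(74)=105

Yes: 31+74=105


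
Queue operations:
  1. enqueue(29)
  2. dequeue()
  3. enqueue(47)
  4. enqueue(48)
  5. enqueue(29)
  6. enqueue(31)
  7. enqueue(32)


enqueue(29) -> [29]
dequeue()->29, []
enqueue(47) -> [47]
enqueue(48) -> [47, 48]
enqueue(29) -> [47, 48, 29]
enqueue(31) -> [47, 48, 29, 31]
enqueue(32) -> [47, 48, 29, 31, 32]

Final queue: [47, 48, 29, 31, 32]


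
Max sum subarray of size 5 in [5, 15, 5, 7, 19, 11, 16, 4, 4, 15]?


[0:5]: 51
[1:6]: 57
[2:7]: 58
[3:8]: 57
[4:9]: 54
[5:10]: 50

Max: 58 at [2:7]


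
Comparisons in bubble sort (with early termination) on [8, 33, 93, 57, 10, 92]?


Algorithm: bubble sort (with early termination)
Input: [8, 33, 93, 57, 10, 92]
Sorted: [8, 10, 33, 57, 92, 93]

14


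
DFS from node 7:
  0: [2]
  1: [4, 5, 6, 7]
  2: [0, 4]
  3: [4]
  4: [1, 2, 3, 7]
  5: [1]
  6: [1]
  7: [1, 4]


Visit 7, push [4, 1]
Visit 1, push [6, 5, 4]
Visit 4, push [3, 2]
Visit 2, push [0]
Visit 0, push []
Visit 3, push []
Visit 5, push []
Visit 6, push []

DFS order: [7, 1, 4, 2, 0, 3, 5, 6]


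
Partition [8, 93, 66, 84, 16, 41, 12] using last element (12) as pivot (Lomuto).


Pivot: 12
  8 <= 12: advance i (no swap)
Place pivot at 1: [8, 12, 66, 84, 16, 41, 93]

Partitioned: [8, 12, 66, 84, 16, 41, 93]


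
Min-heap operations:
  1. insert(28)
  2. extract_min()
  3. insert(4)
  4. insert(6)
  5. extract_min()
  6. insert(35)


insert(28) -> [28]
extract_min()->28, []
insert(4) -> [4]
insert(6) -> [4, 6]
extract_min()->4, [6]
insert(35) -> [6, 35]

Final heap: [6, 35]


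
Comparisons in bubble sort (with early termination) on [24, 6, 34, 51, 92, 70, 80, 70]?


Algorithm: bubble sort (with early termination)
Input: [24, 6, 34, 51, 92, 70, 80, 70]
Sorted: [6, 24, 34, 51, 70, 70, 80, 92]

18


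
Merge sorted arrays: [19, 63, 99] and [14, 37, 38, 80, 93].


Take 14 from B
Take 19 from A
Take 37 from B
Take 38 from B
Take 63 from A
Take 80 from B
Take 93 from B

Merged: [14, 19, 37, 38, 63, 80, 93, 99]


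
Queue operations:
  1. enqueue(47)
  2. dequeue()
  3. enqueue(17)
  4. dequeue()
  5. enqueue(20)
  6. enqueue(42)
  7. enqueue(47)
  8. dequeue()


enqueue(47) -> [47]
dequeue()->47, []
enqueue(17) -> [17]
dequeue()->17, []
enqueue(20) -> [20]
enqueue(42) -> [20, 42]
enqueue(47) -> [20, 42, 47]
dequeue()->20, [42, 47]

Final queue: [42, 47]


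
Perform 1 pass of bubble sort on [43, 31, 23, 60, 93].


Initial: [43, 31, 23, 60, 93]
Pass 1: [31, 23, 43, 60, 93] (2 swaps)

After 1 pass: [31, 23, 43, 60, 93]


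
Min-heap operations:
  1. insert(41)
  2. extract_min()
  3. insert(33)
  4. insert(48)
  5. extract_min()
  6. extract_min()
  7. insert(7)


insert(41) -> [41]
extract_min()->41, []
insert(33) -> [33]
insert(48) -> [33, 48]
extract_min()->33, [48]
extract_min()->48, []
insert(7) -> [7]

Final heap: [7]


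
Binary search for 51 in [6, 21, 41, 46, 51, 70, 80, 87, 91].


Step 1: lo=0, hi=8, mid=4, val=51

Found at index 4


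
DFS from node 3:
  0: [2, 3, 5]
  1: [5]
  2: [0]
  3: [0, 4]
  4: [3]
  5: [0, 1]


Visit 3, push [4, 0]
Visit 0, push [5, 2]
Visit 2, push []
Visit 5, push [1]
Visit 1, push []
Visit 4, push []

DFS order: [3, 0, 2, 5, 1, 4]


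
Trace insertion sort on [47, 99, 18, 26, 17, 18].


Initial: [47, 99, 18, 26, 17, 18]
Insert 99: [47, 99, 18, 26, 17, 18]
Insert 18: [18, 47, 99, 26, 17, 18]
Insert 26: [18, 26, 47, 99, 17, 18]
Insert 17: [17, 18, 26, 47, 99, 18]
Insert 18: [17, 18, 18, 26, 47, 99]

Sorted: [17, 18, 18, 26, 47, 99]


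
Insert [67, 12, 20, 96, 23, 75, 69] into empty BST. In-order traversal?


Insert 67: root
Insert 12: L from 67
Insert 20: L from 67 -> R from 12
Insert 96: R from 67
Insert 23: L from 67 -> R from 12 -> R from 20
Insert 75: R from 67 -> L from 96
Insert 69: R from 67 -> L from 96 -> L from 75

In-order: [12, 20, 23, 67, 69, 75, 96]


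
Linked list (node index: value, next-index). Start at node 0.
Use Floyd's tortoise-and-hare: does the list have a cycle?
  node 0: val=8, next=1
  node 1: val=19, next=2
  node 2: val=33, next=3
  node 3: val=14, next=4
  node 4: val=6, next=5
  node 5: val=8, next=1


Floyd's tortoise (slow, +1) and hare (fast, +2):
  init: slow=0, fast=0
  step 1: slow=1, fast=2
  step 2: slow=2, fast=4
  step 3: slow=3, fast=1
  step 4: slow=4, fast=3
  step 5: slow=5, fast=5
  slow == fast at node 5: cycle detected

Cycle: yes


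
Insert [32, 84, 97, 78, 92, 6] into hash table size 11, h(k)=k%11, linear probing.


Insert 32: h=10 -> slot 10
Insert 84: h=7 -> slot 7
Insert 97: h=9 -> slot 9
Insert 78: h=1 -> slot 1
Insert 92: h=4 -> slot 4
Insert 6: h=6 -> slot 6

Table: [None, 78, None, None, 92, None, 6, 84, None, 97, 32]


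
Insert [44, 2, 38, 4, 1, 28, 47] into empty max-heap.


Insert 44: [44]
Insert 2: [44, 2]
Insert 38: [44, 2, 38]
Insert 4: [44, 4, 38, 2]
Insert 1: [44, 4, 38, 2, 1]
Insert 28: [44, 4, 38, 2, 1, 28]
Insert 47: [47, 4, 44, 2, 1, 28, 38]

Final heap: [47, 4, 44, 2, 1, 28, 38]


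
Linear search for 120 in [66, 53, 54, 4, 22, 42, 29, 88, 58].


i=0: 66!=120
i=1: 53!=120
i=2: 54!=120
i=3: 4!=120
i=4: 22!=120
i=5: 42!=120
i=6: 29!=120
i=7: 88!=120
i=8: 58!=120

Not found, 9 comps


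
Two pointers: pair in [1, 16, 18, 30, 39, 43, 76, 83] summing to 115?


lo=0(1)+hi=7(83)=84
lo=1(16)+hi=7(83)=99
lo=2(18)+hi=7(83)=101
lo=3(30)+hi=7(83)=113
lo=4(39)+hi=7(83)=122
lo=4(39)+hi=6(76)=115

Yes: 39+76=115


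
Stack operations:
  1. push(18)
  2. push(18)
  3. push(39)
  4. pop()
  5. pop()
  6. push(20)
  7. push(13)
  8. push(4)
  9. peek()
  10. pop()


push(18) -> [18]
push(18) -> [18, 18]
push(39) -> [18, 18, 39]
pop()->39, [18, 18]
pop()->18, [18]
push(20) -> [18, 20]
push(13) -> [18, 20, 13]
push(4) -> [18, 20, 13, 4]
peek()->4
pop()->4, [18, 20, 13]

Final stack: [18, 20, 13]


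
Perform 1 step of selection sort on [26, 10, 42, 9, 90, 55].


Initial: [26, 10, 42, 9, 90, 55]
Step 1: min=9 at 3
  Swap: [9, 10, 42, 26, 90, 55]

After 1 step: [9, 10, 42, 26, 90, 55]


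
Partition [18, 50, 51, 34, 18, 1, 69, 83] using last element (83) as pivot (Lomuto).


Pivot: 83
  18 <= 83: advance i (no swap)
  50 <= 83: advance i (no swap)
  51 <= 83: advance i (no swap)
  34 <= 83: advance i (no swap)
  18 <= 83: advance i (no swap)
  1 <= 83: advance i (no swap)
  69 <= 83: advance i (no swap)
Place pivot at 7: [18, 50, 51, 34, 18, 1, 69, 83]

Partitioned: [18, 50, 51, 34, 18, 1, 69, 83]


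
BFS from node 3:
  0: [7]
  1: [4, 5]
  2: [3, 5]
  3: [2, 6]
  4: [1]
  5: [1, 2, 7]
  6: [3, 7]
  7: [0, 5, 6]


Visit 3, enqueue [2, 6]
Visit 2, enqueue [5]
Visit 6, enqueue [7]
Visit 5, enqueue [1]
Visit 7, enqueue [0]
Visit 1, enqueue [4]
Visit 0, enqueue []
Visit 4, enqueue []

BFS order: [3, 2, 6, 5, 7, 1, 0, 4]


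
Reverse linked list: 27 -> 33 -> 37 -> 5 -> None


Step 1: curr=27, set curr.next=prev(None) | reversed so far: 27
Step 2: curr=33, set curr.next=prev(27) | reversed so far: 33 -> 27
Step 3: curr=37, set curr.next=prev(33) | reversed so far: 37 -> 33 -> 27
Step 4: curr=5, set curr.next=prev(37) | reversed so far: 5 -> 37 -> 33 -> 27

5 -> 37 -> 33 -> 27 -> None


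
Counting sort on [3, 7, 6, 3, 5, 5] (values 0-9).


Input: [3, 7, 6, 3, 5, 5]
Counts: [0, 0, 0, 2, 0, 2, 1, 1, 0, 0]

Sorted: [3, 3, 5, 5, 6, 7]


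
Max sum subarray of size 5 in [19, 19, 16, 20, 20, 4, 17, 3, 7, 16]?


[0:5]: 94
[1:6]: 79
[2:7]: 77
[3:8]: 64
[4:9]: 51
[5:10]: 47

Max: 94 at [0:5]


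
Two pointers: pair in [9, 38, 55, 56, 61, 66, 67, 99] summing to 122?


lo=0(9)+hi=7(99)=108
lo=1(38)+hi=7(99)=137
lo=1(38)+hi=6(67)=105
lo=2(55)+hi=6(67)=122

Yes: 55+67=122


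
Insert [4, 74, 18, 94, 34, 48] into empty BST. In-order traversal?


Insert 4: root
Insert 74: R from 4
Insert 18: R from 4 -> L from 74
Insert 94: R from 4 -> R from 74
Insert 34: R from 4 -> L from 74 -> R from 18
Insert 48: R from 4 -> L from 74 -> R from 18 -> R from 34

In-order: [4, 18, 34, 48, 74, 94]


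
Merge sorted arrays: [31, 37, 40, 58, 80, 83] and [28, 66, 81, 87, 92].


Take 28 from B
Take 31 from A
Take 37 from A
Take 40 from A
Take 58 from A
Take 66 from B
Take 80 from A
Take 81 from B
Take 83 from A

Merged: [28, 31, 37, 40, 58, 66, 80, 81, 83, 87, 92]


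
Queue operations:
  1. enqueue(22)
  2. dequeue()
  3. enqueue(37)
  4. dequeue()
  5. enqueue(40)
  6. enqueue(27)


enqueue(22) -> [22]
dequeue()->22, []
enqueue(37) -> [37]
dequeue()->37, []
enqueue(40) -> [40]
enqueue(27) -> [40, 27]

Final queue: [40, 27]


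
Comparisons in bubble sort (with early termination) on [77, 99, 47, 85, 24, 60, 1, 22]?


Algorithm: bubble sort (with early termination)
Input: [77, 99, 47, 85, 24, 60, 1, 22]
Sorted: [1, 22, 24, 47, 60, 77, 85, 99]

28


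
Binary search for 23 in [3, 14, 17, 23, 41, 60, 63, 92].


Step 1: lo=0, hi=7, mid=3, val=23

Found at index 3


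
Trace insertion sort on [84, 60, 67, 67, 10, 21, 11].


Initial: [84, 60, 67, 67, 10, 21, 11]
Insert 60: [60, 84, 67, 67, 10, 21, 11]
Insert 67: [60, 67, 84, 67, 10, 21, 11]
Insert 67: [60, 67, 67, 84, 10, 21, 11]
Insert 10: [10, 60, 67, 67, 84, 21, 11]
Insert 21: [10, 21, 60, 67, 67, 84, 11]
Insert 11: [10, 11, 21, 60, 67, 67, 84]

Sorted: [10, 11, 21, 60, 67, 67, 84]


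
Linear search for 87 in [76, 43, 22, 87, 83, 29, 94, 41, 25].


i=0: 76!=87
i=1: 43!=87
i=2: 22!=87
i=3: 87==87 found!

Found at 3, 4 comps


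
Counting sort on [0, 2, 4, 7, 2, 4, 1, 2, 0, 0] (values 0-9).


Input: [0, 2, 4, 7, 2, 4, 1, 2, 0, 0]
Counts: [3, 1, 3, 0, 2, 0, 0, 1, 0, 0]

Sorted: [0, 0, 0, 1, 2, 2, 2, 4, 4, 7]


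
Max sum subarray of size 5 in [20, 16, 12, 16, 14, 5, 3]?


[0:5]: 78
[1:6]: 63
[2:7]: 50

Max: 78 at [0:5]


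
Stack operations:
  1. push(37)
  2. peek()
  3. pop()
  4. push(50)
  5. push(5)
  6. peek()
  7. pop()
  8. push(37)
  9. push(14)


push(37) -> [37]
peek()->37
pop()->37, []
push(50) -> [50]
push(5) -> [50, 5]
peek()->5
pop()->5, [50]
push(37) -> [50, 37]
push(14) -> [50, 37, 14]

Final stack: [50, 37, 14]


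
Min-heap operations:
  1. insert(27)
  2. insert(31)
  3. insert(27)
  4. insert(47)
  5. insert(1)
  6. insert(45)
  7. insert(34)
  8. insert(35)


insert(27) -> [27]
insert(31) -> [27, 31]
insert(27) -> [27, 31, 27]
insert(47) -> [27, 31, 27, 47]
insert(1) -> [1, 27, 27, 47, 31]
insert(45) -> [1, 27, 27, 47, 31, 45]
insert(34) -> [1, 27, 27, 47, 31, 45, 34]
insert(35) -> [1, 27, 27, 35, 31, 45, 34, 47]

Final heap: [1, 27, 27, 35, 31, 45, 34, 47]


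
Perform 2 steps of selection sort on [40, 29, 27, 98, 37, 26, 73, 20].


Initial: [40, 29, 27, 98, 37, 26, 73, 20]
Step 1: min=20 at 7
  Swap: [20, 29, 27, 98, 37, 26, 73, 40]
Step 2: min=26 at 5
  Swap: [20, 26, 27, 98, 37, 29, 73, 40]

After 2 steps: [20, 26, 27, 98, 37, 29, 73, 40]


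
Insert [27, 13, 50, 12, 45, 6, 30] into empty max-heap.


Insert 27: [27]
Insert 13: [27, 13]
Insert 50: [50, 13, 27]
Insert 12: [50, 13, 27, 12]
Insert 45: [50, 45, 27, 12, 13]
Insert 6: [50, 45, 27, 12, 13, 6]
Insert 30: [50, 45, 30, 12, 13, 6, 27]

Final heap: [50, 45, 30, 12, 13, 6, 27]


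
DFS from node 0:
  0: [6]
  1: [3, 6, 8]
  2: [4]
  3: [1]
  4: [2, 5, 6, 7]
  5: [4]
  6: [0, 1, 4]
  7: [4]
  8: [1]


Visit 0, push [6]
Visit 6, push [4, 1]
Visit 1, push [8, 3]
Visit 3, push []
Visit 8, push []
Visit 4, push [7, 5, 2]
Visit 2, push []
Visit 5, push []
Visit 7, push []

DFS order: [0, 6, 1, 3, 8, 4, 2, 5, 7]


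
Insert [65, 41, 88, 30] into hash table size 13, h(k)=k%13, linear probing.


Insert 65: h=0 -> slot 0
Insert 41: h=2 -> slot 2
Insert 88: h=10 -> slot 10
Insert 30: h=4 -> slot 4

Table: [65, None, 41, None, 30, None, None, None, None, None, 88, None, None]


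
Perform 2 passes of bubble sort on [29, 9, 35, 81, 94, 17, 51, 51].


Initial: [29, 9, 35, 81, 94, 17, 51, 51]
Pass 1: [9, 29, 35, 81, 17, 51, 51, 94] (4 swaps)
Pass 2: [9, 29, 35, 17, 51, 51, 81, 94] (3 swaps)

After 2 passes: [9, 29, 35, 17, 51, 51, 81, 94]


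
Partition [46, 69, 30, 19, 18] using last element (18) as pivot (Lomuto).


Pivot: 18
Place pivot at 0: [18, 69, 30, 19, 46]

Partitioned: [18, 69, 30, 19, 46]


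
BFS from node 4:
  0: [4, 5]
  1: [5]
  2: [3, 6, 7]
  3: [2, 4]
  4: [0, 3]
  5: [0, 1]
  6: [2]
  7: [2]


Visit 4, enqueue [0, 3]
Visit 0, enqueue [5]
Visit 3, enqueue [2]
Visit 5, enqueue [1]
Visit 2, enqueue [6, 7]
Visit 1, enqueue []
Visit 6, enqueue []
Visit 7, enqueue []

BFS order: [4, 0, 3, 5, 2, 1, 6, 7]


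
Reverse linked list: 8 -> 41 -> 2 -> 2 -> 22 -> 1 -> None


Step 1: curr=8, set curr.next=prev(None) | reversed so far: 8
Step 2: curr=41, set curr.next=prev(8) | reversed so far: 41 -> 8
Step 3: curr=2, set curr.next=prev(41) | reversed so far: 2 -> 41 -> 8
Step 4: curr=2, set curr.next=prev(2) | reversed so far: 2 -> 2 -> 41 -> 8
Step 5: curr=22, set curr.next=prev(2) | reversed so far: 22 -> 2 -> 2 -> 41 -> 8
Step 6: curr=1, set curr.next=prev(22) | reversed so far: 1 -> 22 -> 2 -> 2 -> 41 -> 8

1 -> 22 -> 2 -> 2 -> 41 -> 8 -> None


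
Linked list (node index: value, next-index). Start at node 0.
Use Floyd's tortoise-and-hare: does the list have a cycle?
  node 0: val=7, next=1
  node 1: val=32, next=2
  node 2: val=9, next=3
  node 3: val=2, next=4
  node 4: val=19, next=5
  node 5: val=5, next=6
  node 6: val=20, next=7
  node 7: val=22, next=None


Floyd's tortoise (slow, +1) and hare (fast, +2):
  init: slow=0, fast=0
  step 1: slow=1, fast=2
  step 2: slow=2, fast=4
  step 3: slow=3, fast=6
  step 4: fast 6->7->None, no cycle

Cycle: no


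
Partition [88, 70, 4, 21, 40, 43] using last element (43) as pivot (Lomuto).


Pivot: 43
  4 <= 43: swap -> [4, 70, 88, 21, 40, 43]
  21 <= 43: swap -> [4, 21, 88, 70, 40, 43]
  40 <= 43: swap -> [4, 21, 40, 70, 88, 43]
Place pivot at 3: [4, 21, 40, 43, 88, 70]

Partitioned: [4, 21, 40, 43, 88, 70]


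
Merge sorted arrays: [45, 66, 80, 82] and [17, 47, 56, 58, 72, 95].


Take 17 from B
Take 45 from A
Take 47 from B
Take 56 from B
Take 58 from B
Take 66 from A
Take 72 from B
Take 80 from A
Take 82 from A

Merged: [17, 45, 47, 56, 58, 66, 72, 80, 82, 95]


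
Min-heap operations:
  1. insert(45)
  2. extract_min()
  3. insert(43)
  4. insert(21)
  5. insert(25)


insert(45) -> [45]
extract_min()->45, []
insert(43) -> [43]
insert(21) -> [21, 43]
insert(25) -> [21, 43, 25]

Final heap: [21, 43, 25]


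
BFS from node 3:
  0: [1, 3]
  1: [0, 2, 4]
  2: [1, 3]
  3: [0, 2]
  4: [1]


Visit 3, enqueue [0, 2]
Visit 0, enqueue [1]
Visit 2, enqueue []
Visit 1, enqueue [4]
Visit 4, enqueue []

BFS order: [3, 0, 2, 1, 4]


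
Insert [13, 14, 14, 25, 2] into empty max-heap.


Insert 13: [13]
Insert 14: [14, 13]
Insert 14: [14, 13, 14]
Insert 25: [25, 14, 14, 13]
Insert 2: [25, 14, 14, 13, 2]

Final heap: [25, 14, 14, 13, 2]


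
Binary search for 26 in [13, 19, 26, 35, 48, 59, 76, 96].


Step 1: lo=0, hi=7, mid=3, val=35
Step 2: lo=0, hi=2, mid=1, val=19
Step 3: lo=2, hi=2, mid=2, val=26

Found at index 2


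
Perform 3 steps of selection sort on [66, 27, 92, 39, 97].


Initial: [66, 27, 92, 39, 97]
Step 1: min=27 at 1
  Swap: [27, 66, 92, 39, 97]
Step 2: min=39 at 3
  Swap: [27, 39, 92, 66, 97]
Step 3: min=66 at 3
  Swap: [27, 39, 66, 92, 97]

After 3 steps: [27, 39, 66, 92, 97]


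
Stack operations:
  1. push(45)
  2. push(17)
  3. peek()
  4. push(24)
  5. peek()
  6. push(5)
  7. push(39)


push(45) -> [45]
push(17) -> [45, 17]
peek()->17
push(24) -> [45, 17, 24]
peek()->24
push(5) -> [45, 17, 24, 5]
push(39) -> [45, 17, 24, 5, 39]

Final stack: [45, 17, 24, 5, 39]


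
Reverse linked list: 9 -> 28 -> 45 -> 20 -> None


Step 1: curr=9, set curr.next=prev(None) | reversed so far: 9
Step 2: curr=28, set curr.next=prev(9) | reversed so far: 28 -> 9
Step 3: curr=45, set curr.next=prev(28) | reversed so far: 45 -> 28 -> 9
Step 4: curr=20, set curr.next=prev(45) | reversed so far: 20 -> 45 -> 28 -> 9

20 -> 45 -> 28 -> 9 -> None


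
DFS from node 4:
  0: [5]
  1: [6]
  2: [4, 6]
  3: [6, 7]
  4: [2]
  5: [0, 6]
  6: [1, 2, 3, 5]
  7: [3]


Visit 4, push [2]
Visit 2, push [6]
Visit 6, push [5, 3, 1]
Visit 1, push []
Visit 3, push [7]
Visit 7, push []
Visit 5, push [0]
Visit 0, push []

DFS order: [4, 2, 6, 1, 3, 7, 5, 0]


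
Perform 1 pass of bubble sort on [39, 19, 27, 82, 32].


Initial: [39, 19, 27, 82, 32]
Pass 1: [19, 27, 39, 32, 82] (3 swaps)

After 1 pass: [19, 27, 39, 32, 82]


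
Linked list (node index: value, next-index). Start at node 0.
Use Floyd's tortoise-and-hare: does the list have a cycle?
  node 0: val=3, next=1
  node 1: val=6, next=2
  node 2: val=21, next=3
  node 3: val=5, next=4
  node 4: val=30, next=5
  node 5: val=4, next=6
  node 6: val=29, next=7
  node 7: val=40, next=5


Floyd's tortoise (slow, +1) and hare (fast, +2):
  init: slow=0, fast=0
  step 1: slow=1, fast=2
  step 2: slow=2, fast=4
  step 3: slow=3, fast=6
  step 4: slow=4, fast=5
  step 5: slow=5, fast=7
  step 6: slow=6, fast=6
  slow == fast at node 6: cycle detected

Cycle: yes


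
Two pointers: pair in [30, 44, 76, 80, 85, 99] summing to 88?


lo=0(30)+hi=5(99)=129
lo=0(30)+hi=4(85)=115
lo=0(30)+hi=3(80)=110
lo=0(30)+hi=2(76)=106
lo=0(30)+hi=1(44)=74

No pair found


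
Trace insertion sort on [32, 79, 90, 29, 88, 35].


Initial: [32, 79, 90, 29, 88, 35]
Insert 79: [32, 79, 90, 29, 88, 35]
Insert 90: [32, 79, 90, 29, 88, 35]
Insert 29: [29, 32, 79, 90, 88, 35]
Insert 88: [29, 32, 79, 88, 90, 35]
Insert 35: [29, 32, 35, 79, 88, 90]

Sorted: [29, 32, 35, 79, 88, 90]


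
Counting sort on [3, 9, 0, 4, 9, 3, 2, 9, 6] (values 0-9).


Input: [3, 9, 0, 4, 9, 3, 2, 9, 6]
Counts: [1, 0, 1, 2, 1, 0, 1, 0, 0, 3]

Sorted: [0, 2, 3, 3, 4, 6, 9, 9, 9]


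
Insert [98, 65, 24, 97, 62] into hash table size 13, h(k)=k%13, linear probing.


Insert 98: h=7 -> slot 7
Insert 65: h=0 -> slot 0
Insert 24: h=11 -> slot 11
Insert 97: h=6 -> slot 6
Insert 62: h=10 -> slot 10

Table: [65, None, None, None, None, None, 97, 98, None, None, 62, 24, None]


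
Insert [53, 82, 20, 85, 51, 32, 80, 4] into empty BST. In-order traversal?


Insert 53: root
Insert 82: R from 53
Insert 20: L from 53
Insert 85: R from 53 -> R from 82
Insert 51: L from 53 -> R from 20
Insert 32: L from 53 -> R from 20 -> L from 51
Insert 80: R from 53 -> L from 82
Insert 4: L from 53 -> L from 20

In-order: [4, 20, 32, 51, 53, 80, 82, 85]


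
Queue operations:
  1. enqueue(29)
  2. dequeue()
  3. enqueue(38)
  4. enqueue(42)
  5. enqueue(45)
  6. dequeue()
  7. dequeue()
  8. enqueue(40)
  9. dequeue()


enqueue(29) -> [29]
dequeue()->29, []
enqueue(38) -> [38]
enqueue(42) -> [38, 42]
enqueue(45) -> [38, 42, 45]
dequeue()->38, [42, 45]
dequeue()->42, [45]
enqueue(40) -> [45, 40]
dequeue()->45, [40]

Final queue: [40]


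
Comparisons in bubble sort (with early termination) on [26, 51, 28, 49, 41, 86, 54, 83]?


Algorithm: bubble sort (with early termination)
Input: [26, 51, 28, 49, 41, 86, 54, 83]
Sorted: [26, 28, 41, 49, 51, 54, 83, 86]

18


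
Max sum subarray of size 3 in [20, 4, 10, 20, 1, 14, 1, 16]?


[0:3]: 34
[1:4]: 34
[2:5]: 31
[3:6]: 35
[4:7]: 16
[5:8]: 31

Max: 35 at [3:6]


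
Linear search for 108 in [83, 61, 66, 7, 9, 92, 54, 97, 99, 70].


i=0: 83!=108
i=1: 61!=108
i=2: 66!=108
i=3: 7!=108
i=4: 9!=108
i=5: 92!=108
i=6: 54!=108
i=7: 97!=108
i=8: 99!=108
i=9: 70!=108

Not found, 10 comps


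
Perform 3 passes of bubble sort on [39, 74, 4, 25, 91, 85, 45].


Initial: [39, 74, 4, 25, 91, 85, 45]
Pass 1: [39, 4, 25, 74, 85, 45, 91] (4 swaps)
Pass 2: [4, 25, 39, 74, 45, 85, 91] (3 swaps)
Pass 3: [4, 25, 39, 45, 74, 85, 91] (1 swaps)

After 3 passes: [4, 25, 39, 45, 74, 85, 91]


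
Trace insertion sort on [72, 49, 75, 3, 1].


Initial: [72, 49, 75, 3, 1]
Insert 49: [49, 72, 75, 3, 1]
Insert 75: [49, 72, 75, 3, 1]
Insert 3: [3, 49, 72, 75, 1]
Insert 1: [1, 3, 49, 72, 75]

Sorted: [1, 3, 49, 72, 75]


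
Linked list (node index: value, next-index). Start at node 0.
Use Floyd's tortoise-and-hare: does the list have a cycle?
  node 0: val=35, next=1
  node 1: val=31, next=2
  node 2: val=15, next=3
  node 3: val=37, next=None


Floyd's tortoise (slow, +1) and hare (fast, +2):
  init: slow=0, fast=0
  step 1: slow=1, fast=2
  step 2: fast 2->3->None, no cycle

Cycle: no


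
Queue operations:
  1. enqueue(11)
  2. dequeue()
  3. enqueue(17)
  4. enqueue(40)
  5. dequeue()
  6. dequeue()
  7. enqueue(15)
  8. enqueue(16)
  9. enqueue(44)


enqueue(11) -> [11]
dequeue()->11, []
enqueue(17) -> [17]
enqueue(40) -> [17, 40]
dequeue()->17, [40]
dequeue()->40, []
enqueue(15) -> [15]
enqueue(16) -> [15, 16]
enqueue(44) -> [15, 16, 44]

Final queue: [15, 16, 44]


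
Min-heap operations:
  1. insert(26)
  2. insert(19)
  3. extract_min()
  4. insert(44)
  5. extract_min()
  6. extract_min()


insert(26) -> [26]
insert(19) -> [19, 26]
extract_min()->19, [26]
insert(44) -> [26, 44]
extract_min()->26, [44]
extract_min()->44, []

Final heap: []


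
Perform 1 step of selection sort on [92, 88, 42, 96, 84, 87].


Initial: [92, 88, 42, 96, 84, 87]
Step 1: min=42 at 2
  Swap: [42, 88, 92, 96, 84, 87]

After 1 step: [42, 88, 92, 96, 84, 87]


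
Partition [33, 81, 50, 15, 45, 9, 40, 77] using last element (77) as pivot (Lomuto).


Pivot: 77
  33 <= 77: advance i (no swap)
  50 <= 77: swap -> [33, 50, 81, 15, 45, 9, 40, 77]
  15 <= 77: swap -> [33, 50, 15, 81, 45, 9, 40, 77]
  45 <= 77: swap -> [33, 50, 15, 45, 81, 9, 40, 77]
  9 <= 77: swap -> [33, 50, 15, 45, 9, 81, 40, 77]
  40 <= 77: swap -> [33, 50, 15, 45, 9, 40, 81, 77]
Place pivot at 6: [33, 50, 15, 45, 9, 40, 77, 81]

Partitioned: [33, 50, 15, 45, 9, 40, 77, 81]


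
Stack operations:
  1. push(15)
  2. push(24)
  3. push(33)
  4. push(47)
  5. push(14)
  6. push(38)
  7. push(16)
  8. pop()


push(15) -> [15]
push(24) -> [15, 24]
push(33) -> [15, 24, 33]
push(47) -> [15, 24, 33, 47]
push(14) -> [15, 24, 33, 47, 14]
push(38) -> [15, 24, 33, 47, 14, 38]
push(16) -> [15, 24, 33, 47, 14, 38, 16]
pop()->16, [15, 24, 33, 47, 14, 38]

Final stack: [15, 24, 33, 47, 14, 38]


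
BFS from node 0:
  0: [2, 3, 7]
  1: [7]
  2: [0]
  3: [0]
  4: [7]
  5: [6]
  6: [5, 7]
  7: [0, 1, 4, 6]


Visit 0, enqueue [2, 3, 7]
Visit 2, enqueue []
Visit 3, enqueue []
Visit 7, enqueue [1, 4, 6]
Visit 1, enqueue []
Visit 4, enqueue []
Visit 6, enqueue [5]
Visit 5, enqueue []

BFS order: [0, 2, 3, 7, 1, 4, 6, 5]


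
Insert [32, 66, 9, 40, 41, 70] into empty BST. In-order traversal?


Insert 32: root
Insert 66: R from 32
Insert 9: L from 32
Insert 40: R from 32 -> L from 66
Insert 41: R from 32 -> L from 66 -> R from 40
Insert 70: R from 32 -> R from 66

In-order: [9, 32, 40, 41, 66, 70]
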